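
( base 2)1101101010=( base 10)874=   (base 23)1f0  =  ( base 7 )2356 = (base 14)466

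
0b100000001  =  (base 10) 257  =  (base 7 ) 515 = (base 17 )f2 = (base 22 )BF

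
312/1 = 312 = 312.00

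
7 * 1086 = 7602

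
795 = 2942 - 2147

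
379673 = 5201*73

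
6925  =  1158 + 5767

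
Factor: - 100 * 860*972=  - 2^6*  3^5*5^3 * 43^1 = - 83592000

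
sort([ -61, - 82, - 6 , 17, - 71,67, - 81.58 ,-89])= [ - 89, - 82, - 81.58, - 71, - 61, - 6,17 , 67]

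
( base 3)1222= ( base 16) 35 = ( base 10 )53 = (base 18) 2h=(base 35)1i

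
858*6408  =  5498064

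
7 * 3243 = 22701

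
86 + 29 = 115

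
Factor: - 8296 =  - 2^3 *17^1*61^1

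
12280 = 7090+5190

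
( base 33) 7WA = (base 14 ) 3249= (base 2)10000111110001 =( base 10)8689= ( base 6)104121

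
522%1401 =522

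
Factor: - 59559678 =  - 2^1*3^3*29^1 * 73^1*521^1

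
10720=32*335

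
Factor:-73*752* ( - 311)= 2^4*47^1*73^1 * 311^1= 17072656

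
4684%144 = 76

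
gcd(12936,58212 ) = 6468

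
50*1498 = 74900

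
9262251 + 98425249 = 107687500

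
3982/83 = 3982/83 = 47.98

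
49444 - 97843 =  - 48399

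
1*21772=21772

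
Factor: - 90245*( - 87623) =7907537635=5^1*18049^1*87623^1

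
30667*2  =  61334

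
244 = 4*61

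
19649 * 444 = 8724156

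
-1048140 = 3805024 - 4853164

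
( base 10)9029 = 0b10001101000101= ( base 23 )h1d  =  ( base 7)35216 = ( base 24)FG5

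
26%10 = 6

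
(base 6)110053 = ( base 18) 1a1f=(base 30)A3F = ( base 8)21621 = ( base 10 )9105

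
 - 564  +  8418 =7854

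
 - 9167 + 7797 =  - 1370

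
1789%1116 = 673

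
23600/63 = 23600/63 = 374.60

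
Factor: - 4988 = -2^2*29^1 * 43^1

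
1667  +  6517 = 8184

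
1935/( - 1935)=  - 1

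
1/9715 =1/9715= 0.00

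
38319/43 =891  +  6/43  =  891.14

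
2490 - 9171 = - 6681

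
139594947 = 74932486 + 64662461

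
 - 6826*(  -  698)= 4764548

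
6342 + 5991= 12333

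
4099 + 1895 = 5994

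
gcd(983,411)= 1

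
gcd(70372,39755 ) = 1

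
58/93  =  58/93 =0.62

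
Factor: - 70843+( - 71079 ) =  - 2^1*11^1*6451^1 =- 141922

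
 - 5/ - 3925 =1/785 = 0.00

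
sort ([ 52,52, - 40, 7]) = [ - 40, 7,52,52]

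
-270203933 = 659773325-929977258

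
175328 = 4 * 43832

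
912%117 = 93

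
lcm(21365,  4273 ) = 21365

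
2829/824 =2829/824 = 3.43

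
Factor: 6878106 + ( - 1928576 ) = 4949530 = 2^1*5^1*173^1*2861^1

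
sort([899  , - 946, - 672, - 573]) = [ -946, - 672 ,- 573 , 899 ] 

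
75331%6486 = 3985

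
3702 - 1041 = 2661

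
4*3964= 15856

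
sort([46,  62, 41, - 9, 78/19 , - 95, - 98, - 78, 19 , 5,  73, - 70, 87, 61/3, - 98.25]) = [ - 98.25, - 98, - 95, - 78, - 70, -9, 78/19,  5, 19, 61/3,41, 46,62, 73, 87 ] 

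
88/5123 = 88/5123 =0.02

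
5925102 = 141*42022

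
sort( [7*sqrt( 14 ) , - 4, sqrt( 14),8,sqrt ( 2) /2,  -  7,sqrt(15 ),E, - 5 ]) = [ - 7, - 5,  -  4,sqrt( 2)/2 , E,sqrt(14 ) , sqrt(15), 8,7*sqrt( 14) ] 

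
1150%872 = 278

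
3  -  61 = - 58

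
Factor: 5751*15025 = 86408775 = 3^4* 5^2*71^1*601^1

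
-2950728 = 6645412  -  9596140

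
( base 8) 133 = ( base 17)56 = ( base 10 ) 91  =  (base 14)67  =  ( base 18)51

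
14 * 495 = 6930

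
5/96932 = 5/96932=0.00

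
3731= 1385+2346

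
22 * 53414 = 1175108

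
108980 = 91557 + 17423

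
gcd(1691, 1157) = 89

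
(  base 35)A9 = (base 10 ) 359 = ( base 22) g7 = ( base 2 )101100111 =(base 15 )18E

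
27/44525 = 27/44525 =0.00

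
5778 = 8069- 2291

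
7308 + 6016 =13324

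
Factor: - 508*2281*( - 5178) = 5999997144 = 2^3*3^1*127^1*863^1*2281^1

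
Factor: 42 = 2^1*3^1*7^1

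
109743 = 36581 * 3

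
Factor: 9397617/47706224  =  2^( - 4) * 3^1*17^1*103^1*149^( - 1)*1789^1*20011^(  -  1 ) 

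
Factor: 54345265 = 5^1*13^1*251^1*3331^1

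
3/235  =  3/235 = 0.01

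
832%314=204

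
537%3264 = 537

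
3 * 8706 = 26118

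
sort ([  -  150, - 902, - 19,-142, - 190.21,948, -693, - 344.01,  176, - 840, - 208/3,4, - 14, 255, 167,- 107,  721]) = [-902, -840,-693, - 344.01, - 190.21, - 150, - 142, -107, -208/3, - 19, - 14, 4, 167, 176, 255, 721, 948 ] 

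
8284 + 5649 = 13933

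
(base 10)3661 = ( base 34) 35N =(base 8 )7115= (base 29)4A7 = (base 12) 2151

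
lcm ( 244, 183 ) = 732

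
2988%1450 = 88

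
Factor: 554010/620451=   2^1*3^( - 1)*5^1  *13^( - 1 ) * 59^1 * 313^1*5303^ ( - 1) = 184670/206817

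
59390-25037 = 34353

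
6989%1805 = 1574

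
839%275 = 14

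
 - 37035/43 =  - 862 + 31/43 = - 861.28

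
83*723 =60009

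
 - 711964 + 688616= -23348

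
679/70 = 97/10 = 9.70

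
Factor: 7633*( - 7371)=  - 56262843=-3^4*7^1 * 13^1*17^1 * 449^1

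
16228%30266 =16228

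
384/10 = 192/5= 38.40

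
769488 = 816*943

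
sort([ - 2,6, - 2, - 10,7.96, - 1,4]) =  [ -10, - 2, - 2, - 1,  4, 6,7.96]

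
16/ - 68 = - 1 + 13/17  =  -0.24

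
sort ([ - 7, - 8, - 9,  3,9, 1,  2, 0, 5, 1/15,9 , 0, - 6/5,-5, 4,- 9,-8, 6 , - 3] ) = [-9,-9, - 8, -8, - 7, - 5, - 3, - 6/5 , 0, 0, 1/15, 1,  2,3, 4,5 , 6,  9,  9]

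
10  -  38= -28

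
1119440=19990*56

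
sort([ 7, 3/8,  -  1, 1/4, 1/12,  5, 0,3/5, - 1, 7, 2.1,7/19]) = [ -1, - 1, 0 , 1/12, 1/4, 7/19,3/8, 3/5, 2.1,5, 7, 7]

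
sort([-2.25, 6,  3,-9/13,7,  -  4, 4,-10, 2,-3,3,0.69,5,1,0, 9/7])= [ - 10,-4, - 3, - 2.25, - 9/13,0,0.69,1, 9/7, 2, 3,3,4, 5, 6,7]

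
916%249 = 169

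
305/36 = 8+17/36=8.47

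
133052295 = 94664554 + 38387741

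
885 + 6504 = 7389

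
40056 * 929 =37212024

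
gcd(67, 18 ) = 1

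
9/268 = 9/268 = 0.03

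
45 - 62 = -17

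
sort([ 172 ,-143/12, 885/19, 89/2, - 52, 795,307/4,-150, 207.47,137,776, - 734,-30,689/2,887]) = [ - 734, - 150, - 52,  -  30, - 143/12,89/2,885/19,307/4, 137,172, 207.47, 689/2,776, 795, 887] 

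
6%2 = 0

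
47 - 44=3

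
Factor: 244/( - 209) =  - 2^2*11^( - 1 )*19^( - 1)*61^1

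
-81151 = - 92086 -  - 10935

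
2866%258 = 28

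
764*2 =1528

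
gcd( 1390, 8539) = 1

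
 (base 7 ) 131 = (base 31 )29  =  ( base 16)47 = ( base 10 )71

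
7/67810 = 7/67810 = 0.00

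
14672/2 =7336 = 7336.00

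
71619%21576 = 6891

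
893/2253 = 893/2253=0.40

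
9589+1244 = 10833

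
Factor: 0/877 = 0^1 = 0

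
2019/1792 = 2019/1792 = 1.13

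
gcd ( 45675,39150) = 6525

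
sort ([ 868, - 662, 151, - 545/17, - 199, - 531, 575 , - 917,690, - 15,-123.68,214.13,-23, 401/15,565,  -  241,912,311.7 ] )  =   [  -  917, -662, - 531, - 241, - 199,-123.68,-545/17, - 23, - 15,  401/15,151, 214.13,311.7,565,575,690,  868, 912] 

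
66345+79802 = 146147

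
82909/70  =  1184+29/70 = 1184.41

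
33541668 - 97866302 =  -64324634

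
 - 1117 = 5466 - 6583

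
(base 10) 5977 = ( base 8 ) 13531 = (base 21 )dbd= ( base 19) GAB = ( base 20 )eih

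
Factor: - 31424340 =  - 2^2* 3^1*5^1 * 67^1*7817^1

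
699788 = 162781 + 537007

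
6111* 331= 2022741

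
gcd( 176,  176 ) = 176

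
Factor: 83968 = 2^11*41^1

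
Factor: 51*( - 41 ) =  - 2091 = - 3^1 * 17^1*41^1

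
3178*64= 203392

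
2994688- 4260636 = -1265948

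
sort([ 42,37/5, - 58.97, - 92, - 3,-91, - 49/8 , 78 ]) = [-92, - 91,  -  58.97, - 49/8,-3, 37/5,42,78 ]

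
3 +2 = 5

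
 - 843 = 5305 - 6148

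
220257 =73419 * 3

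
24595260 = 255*96452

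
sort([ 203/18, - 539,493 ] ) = [ -539, 203/18,  493] 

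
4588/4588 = 1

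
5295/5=1059 = 1059.00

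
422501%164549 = 93403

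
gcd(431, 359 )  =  1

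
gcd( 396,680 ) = 4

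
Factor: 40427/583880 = 2^ ( - 3 ) * 5^ (-1)*11^( - 1 )*1327^(-1)*40427^1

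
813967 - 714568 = 99399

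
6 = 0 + 6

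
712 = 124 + 588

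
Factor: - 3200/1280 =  - 2^( -1) *5^1 =- 5/2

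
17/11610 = 17/11610 = 0.00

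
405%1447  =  405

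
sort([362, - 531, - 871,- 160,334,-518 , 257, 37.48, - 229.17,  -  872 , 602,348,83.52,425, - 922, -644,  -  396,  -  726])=[-922, - 872, - 871, - 726, - 644, -531,-518, - 396, - 229.17, - 160,  37.48,83.52,257,334,348, 362, 425,602]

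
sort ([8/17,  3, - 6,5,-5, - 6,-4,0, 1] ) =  [-6, - 6 , - 5 , - 4,  0, 8/17, 1, 3 , 5 ]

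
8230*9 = 74070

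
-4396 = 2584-6980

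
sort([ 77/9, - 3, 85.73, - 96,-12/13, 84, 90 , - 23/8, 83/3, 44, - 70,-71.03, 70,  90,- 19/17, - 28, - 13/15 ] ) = [-96, - 71.03,  -  70 , - 28,-3, - 23/8,- 19/17,-12/13, - 13/15,77/9,83/3, 44,70, 84, 85.73 , 90, 90]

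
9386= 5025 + 4361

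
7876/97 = 7876/97 = 81.20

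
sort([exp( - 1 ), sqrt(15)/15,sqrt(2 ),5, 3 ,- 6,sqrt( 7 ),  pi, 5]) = [  -  6, sqrt(15 ) /15, exp(  -  1),  sqrt( 2),sqrt( 7),3, pi,  5, 5 ]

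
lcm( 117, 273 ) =819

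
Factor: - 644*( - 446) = 2^3*7^1*23^1*223^1  =  287224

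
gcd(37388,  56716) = 4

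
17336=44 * 394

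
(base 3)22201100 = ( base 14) 245C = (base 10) 6354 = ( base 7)24345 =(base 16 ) 18D2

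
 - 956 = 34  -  990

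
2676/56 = 669/14=47.79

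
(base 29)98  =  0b100001101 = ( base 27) 9q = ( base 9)328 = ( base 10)269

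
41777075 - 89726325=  - 47949250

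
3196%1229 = 738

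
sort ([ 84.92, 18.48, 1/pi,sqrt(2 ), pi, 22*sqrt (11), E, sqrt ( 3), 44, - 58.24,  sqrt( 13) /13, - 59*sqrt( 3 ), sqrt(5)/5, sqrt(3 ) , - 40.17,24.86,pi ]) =[ - 59*sqrt(3), - 58.24, - 40.17, sqrt( 13)/13, 1/pi,sqrt( 5 ) /5, sqrt( 2 ), sqrt (3) , sqrt( 3), E,pi,pi,18.48, 24.86, 44, 22*sqrt ( 11 ),84.92]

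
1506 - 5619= - 4113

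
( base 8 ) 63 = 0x33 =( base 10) 51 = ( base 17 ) 30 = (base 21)29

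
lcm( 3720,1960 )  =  182280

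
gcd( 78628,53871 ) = 1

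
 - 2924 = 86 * (  -  34 ) 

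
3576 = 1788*2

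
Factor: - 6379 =- 6379^1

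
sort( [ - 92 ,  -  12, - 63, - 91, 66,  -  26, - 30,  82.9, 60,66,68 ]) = [  -  92,- 91,  -  63,  -  30, - 26, - 12 , 60,66,66, 68,82.9 ]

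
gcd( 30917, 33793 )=719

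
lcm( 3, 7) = 21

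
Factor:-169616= - 2^4*10601^1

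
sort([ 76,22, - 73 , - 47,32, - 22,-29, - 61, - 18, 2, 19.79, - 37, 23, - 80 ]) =[ - 80, - 73, - 61, - 47, - 37  ,-29, - 22 , -18,  2, 19.79,22,23,32,  76] 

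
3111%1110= 891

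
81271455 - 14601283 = 66670172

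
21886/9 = 2431 + 7/9= 2431.78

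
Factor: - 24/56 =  - 3^1*7^( - 1) = - 3/7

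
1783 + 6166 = 7949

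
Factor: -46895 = -5^1 * 83^1 * 113^1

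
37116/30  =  1237+1/5 = 1237.20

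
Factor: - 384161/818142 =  - 2^( - 1 )  *  3^(  -  1 )*13^( - 1)*17^(-1)*19^1*617^ (  -  1)*20219^1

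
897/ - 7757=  - 897/7757 = - 0.12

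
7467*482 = 3599094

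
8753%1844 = 1377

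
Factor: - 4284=  -  2^2*3^2* 7^1*17^1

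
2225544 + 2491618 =4717162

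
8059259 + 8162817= 16222076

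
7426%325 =276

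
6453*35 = 225855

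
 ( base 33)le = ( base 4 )23003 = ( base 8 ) 1303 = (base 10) 707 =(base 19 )1I4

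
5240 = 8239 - 2999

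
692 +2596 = 3288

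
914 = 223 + 691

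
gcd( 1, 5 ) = 1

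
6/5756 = 3/2878 =0.00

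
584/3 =194 + 2/3 = 194.67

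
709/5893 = 709/5893 = 0.12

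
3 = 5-2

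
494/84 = 5+37/42 = 5.88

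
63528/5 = 63528/5 = 12705.60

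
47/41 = 1 + 6/41 = 1.15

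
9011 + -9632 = -621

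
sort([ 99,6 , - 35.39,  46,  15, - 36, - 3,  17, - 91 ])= [ - 91,-36, - 35.39, - 3, 6 , 15, 17,  46,99 ]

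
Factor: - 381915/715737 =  - 135/253 = -3^3*5^1* 11^( - 1 ) * 23^( - 1) 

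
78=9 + 69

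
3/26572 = 3/26572 = 0.00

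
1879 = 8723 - 6844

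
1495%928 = 567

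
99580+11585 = 111165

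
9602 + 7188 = 16790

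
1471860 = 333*4420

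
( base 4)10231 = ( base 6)1221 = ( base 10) 301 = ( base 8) 455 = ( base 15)151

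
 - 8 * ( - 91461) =731688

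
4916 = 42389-37473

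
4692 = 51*92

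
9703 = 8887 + 816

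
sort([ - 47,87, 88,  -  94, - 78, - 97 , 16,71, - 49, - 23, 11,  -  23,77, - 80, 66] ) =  [ - 97, - 94, - 80, - 78, - 49, - 47, - 23,  -  23,11,16,66,71,77,87, 88]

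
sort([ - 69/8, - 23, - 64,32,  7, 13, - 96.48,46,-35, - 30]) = [ - 96.48,  -  64,- 35 , - 30, - 23,-69/8,  7, 13,32, 46 ] 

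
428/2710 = 214/1355 = 0.16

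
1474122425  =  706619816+767502609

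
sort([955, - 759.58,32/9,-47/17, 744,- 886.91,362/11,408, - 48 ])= [ - 886.91, - 759.58, - 48, - 47/17, 32/9,  362/11,408  ,  744, 955 ] 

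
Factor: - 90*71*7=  - 2^1*3^2*5^1 * 7^1*71^1=- 44730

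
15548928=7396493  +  8152435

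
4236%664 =252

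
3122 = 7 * 446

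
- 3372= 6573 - 9945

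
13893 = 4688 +9205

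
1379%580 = 219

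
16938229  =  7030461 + 9907768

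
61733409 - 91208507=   -29475098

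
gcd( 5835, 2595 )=15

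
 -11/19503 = -1+1772/1773 = - 0.00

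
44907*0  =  0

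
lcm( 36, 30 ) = 180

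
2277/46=99/2  =  49.50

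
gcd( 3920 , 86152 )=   8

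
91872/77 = 1193+1/7 = 1193.14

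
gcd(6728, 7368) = 8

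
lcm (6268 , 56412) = 56412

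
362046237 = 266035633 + 96010604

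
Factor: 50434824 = 2^3 * 3^1*11^1 *73^1*2617^1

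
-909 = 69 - 978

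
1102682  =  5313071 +  -  4210389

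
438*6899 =3021762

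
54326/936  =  58  +  19/468 = 58.04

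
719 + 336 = 1055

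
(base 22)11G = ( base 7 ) 1344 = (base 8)1012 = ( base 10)522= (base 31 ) gq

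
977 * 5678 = 5547406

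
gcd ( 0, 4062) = 4062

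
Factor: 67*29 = 29^1*67^1 = 1943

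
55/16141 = 55/16141 = 0.00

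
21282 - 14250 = 7032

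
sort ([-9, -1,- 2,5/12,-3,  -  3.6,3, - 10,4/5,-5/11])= [ - 10, - 9,-3.6, - 3,  -  2,  -  1,  -  5/11, 5/12 , 4/5, 3]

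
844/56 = 15 + 1/14 =15.07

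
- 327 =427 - 754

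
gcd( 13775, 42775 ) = 725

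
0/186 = 0 =0.00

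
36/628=9/157 = 0.06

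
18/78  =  3/13 = 0.23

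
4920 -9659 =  - 4739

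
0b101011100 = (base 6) 1340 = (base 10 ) 348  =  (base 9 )426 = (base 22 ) fi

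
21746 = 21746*1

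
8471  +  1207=9678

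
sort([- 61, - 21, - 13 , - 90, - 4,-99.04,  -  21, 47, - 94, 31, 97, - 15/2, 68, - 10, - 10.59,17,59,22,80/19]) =[-99.04, - 94, - 90,-61, - 21, - 21,-13, - 10.59, - 10, - 15/2, - 4, 80/19,  17 , 22, 31,47, 59, 68, 97 ]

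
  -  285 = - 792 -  - 507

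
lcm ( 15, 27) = 135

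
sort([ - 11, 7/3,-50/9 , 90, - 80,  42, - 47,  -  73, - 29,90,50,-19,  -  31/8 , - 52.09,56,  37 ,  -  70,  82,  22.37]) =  [-80, - 73,  -  70, - 52.09, - 47, - 29, - 19, - 11,  -  50/9,-31/8, 7/3, 22.37, 37,42,50, 56,82,90, 90 ] 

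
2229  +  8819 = 11048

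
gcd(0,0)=0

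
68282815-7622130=60660685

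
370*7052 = 2609240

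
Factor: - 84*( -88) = 2^5*3^1*7^1* 11^1 = 7392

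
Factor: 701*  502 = 351902  =  2^1*251^1*701^1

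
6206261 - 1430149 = 4776112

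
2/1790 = 1/895=0.00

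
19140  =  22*870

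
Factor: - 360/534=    - 2^2 * 3^1 * 5^1*89^( - 1 ) = - 60/89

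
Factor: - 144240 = -2^4*3^1*5^1*601^1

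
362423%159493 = 43437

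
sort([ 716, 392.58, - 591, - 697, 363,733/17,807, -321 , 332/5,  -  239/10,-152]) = [- 697, - 591,-321, - 152  ,  -  239/10 , 733/17, 332/5, 363, 392.58, 716, 807 ]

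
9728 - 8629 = 1099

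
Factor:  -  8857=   -  17^1  *521^1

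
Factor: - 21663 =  - 3^2*29^1*83^1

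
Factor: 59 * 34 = 2^1*17^1*59^1=2006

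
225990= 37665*6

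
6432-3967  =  2465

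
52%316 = 52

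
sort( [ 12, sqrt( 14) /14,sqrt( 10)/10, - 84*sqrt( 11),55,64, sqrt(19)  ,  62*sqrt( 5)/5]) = [-84*sqrt(11 ), sqrt(14 )/14, sqrt( 10 ) /10, sqrt(19), 12,62*sqrt ( 5)/5,55,64] 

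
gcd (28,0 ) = 28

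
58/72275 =58/72275 = 0.00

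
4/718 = 2/359 = 0.01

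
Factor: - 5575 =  - 5^2 *223^1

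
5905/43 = 137 + 14/43=137.33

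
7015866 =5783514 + 1232352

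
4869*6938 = 33781122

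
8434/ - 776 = -4217/388=- 10.87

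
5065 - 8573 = - 3508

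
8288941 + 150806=8439747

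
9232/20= 461 + 3/5=461.60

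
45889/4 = 11472 + 1/4 = 11472.25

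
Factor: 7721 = 7^1*1103^1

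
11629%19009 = 11629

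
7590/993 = 7 + 213/331  =  7.64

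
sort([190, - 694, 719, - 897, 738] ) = [ - 897, - 694, 190,719 , 738 ]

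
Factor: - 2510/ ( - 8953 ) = 2^1*5^1*7^( - 1 ) * 251^1 * 1279^ ( - 1) 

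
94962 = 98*969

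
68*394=26792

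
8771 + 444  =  9215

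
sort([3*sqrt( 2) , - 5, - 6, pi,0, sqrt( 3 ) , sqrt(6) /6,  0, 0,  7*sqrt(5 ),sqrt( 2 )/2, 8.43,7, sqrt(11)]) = [-6,- 5,0, 0,  0,  sqrt( 6)/6,sqrt(2 )/2,  sqrt(3 ),  pi,sqrt(11 ),  3*sqrt(2 ),  7, 8.43 , 7*sqrt(5 )]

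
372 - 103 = 269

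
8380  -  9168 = -788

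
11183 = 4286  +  6897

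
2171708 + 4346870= 6518578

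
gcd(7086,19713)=3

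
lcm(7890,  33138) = 165690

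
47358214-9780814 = 37577400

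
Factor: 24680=2^3*5^1*617^1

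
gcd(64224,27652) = 892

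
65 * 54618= 3550170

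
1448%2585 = 1448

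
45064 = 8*5633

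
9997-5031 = 4966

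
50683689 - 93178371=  - 42494682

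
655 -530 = 125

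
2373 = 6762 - 4389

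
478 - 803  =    -  325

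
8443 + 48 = 8491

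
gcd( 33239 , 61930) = 1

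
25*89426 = 2235650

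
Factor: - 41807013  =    -  3^1*1381^1*10091^1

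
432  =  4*108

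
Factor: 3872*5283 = 2^5*3^2*11^2*587^1  =  20455776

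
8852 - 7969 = 883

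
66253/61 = 1086  +  7/61= 1086.11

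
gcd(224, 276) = 4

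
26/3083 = 26/3083 = 0.01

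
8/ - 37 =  - 8/37=- 0.22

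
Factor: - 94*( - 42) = 3948 = 2^2*3^1*7^1*47^1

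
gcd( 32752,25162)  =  46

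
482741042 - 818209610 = - 335468568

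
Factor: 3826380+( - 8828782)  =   - 2^1 * 2501201^1 = -5002402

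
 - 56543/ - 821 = 68 + 715/821 = 68.87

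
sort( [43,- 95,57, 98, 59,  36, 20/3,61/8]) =[-95,  20/3,61/8,36, 43,57,59, 98]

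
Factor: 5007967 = 5007967^1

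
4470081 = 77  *58053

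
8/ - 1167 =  - 8/1167 =- 0.01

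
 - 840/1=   -  840 = - 840.00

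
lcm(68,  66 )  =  2244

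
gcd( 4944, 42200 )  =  8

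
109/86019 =109/86019 = 0.00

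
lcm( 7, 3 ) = 21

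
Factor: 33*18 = 594=2^1*3^3*11^1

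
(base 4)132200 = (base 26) 2n2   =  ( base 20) 4HC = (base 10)1952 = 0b11110100000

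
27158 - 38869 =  - 11711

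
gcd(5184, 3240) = 648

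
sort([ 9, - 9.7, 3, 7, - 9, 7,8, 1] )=[ - 9.7,- 9,1 , 3,  7, 7, 8,9]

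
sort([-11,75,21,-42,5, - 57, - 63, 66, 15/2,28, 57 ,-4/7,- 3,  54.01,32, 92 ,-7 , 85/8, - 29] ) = [ - 63, - 57,  -  42,-29,-11 , - 7 , - 3,  -  4/7, 5 , 15/2,85/8,  21,28,32, 54.01 , 57,  66, 75, 92]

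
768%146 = 38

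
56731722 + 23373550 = 80105272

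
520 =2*260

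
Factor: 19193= 17^1*1129^1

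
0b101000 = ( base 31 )19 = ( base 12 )34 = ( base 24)1g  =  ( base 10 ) 40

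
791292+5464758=6256050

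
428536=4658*92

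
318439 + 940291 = 1258730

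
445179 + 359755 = 804934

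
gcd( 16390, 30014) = 2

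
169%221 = 169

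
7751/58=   133 + 37/58 = 133.64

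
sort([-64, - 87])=[ - 87,  -  64]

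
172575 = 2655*65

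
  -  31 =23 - 54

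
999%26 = 11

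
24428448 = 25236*968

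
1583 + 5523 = 7106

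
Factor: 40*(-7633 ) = - 2^3 * 5^1*17^1*449^1 = -305320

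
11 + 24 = 35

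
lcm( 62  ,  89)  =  5518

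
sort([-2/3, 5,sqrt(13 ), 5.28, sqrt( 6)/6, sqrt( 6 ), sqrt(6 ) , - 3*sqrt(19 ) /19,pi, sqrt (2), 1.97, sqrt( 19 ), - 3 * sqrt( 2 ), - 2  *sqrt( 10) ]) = [ - 2*sqrt (10 ), - 3*sqrt( 2), - 3*sqrt( 19) /19, - 2/3, sqrt( 6 ) /6, sqrt(2), 1.97,sqrt( 6 ), sqrt( 6 ), pi,sqrt ( 13 ), sqrt( 19 ), 5, 5.28 ] 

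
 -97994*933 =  - 91428402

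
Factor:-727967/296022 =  - 2^(-1 )*3^( - 1 )*103^ ( - 1)*131^1*479^(-1 )*5557^1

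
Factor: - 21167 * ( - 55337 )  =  61^1 * 347^1*55337^1=1171318279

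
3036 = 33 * 92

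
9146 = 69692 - 60546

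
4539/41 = 110  +  29/41 = 110.71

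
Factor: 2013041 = 97^1 * 20753^1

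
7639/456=7639/456 = 16.75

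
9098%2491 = 1625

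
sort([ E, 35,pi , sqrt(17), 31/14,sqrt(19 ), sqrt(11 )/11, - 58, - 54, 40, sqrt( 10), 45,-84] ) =[ - 84, - 58, - 54, sqrt(11)/11,31/14,  E, pi, sqrt( 10 ),sqrt ( 17), sqrt( 19), 35, 40, 45] 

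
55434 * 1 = 55434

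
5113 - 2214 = 2899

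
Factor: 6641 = 29^1*229^1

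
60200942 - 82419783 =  - 22218841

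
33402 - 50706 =-17304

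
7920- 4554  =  3366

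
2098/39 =2098/39=53.79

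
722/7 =722/7 = 103.14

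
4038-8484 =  - 4446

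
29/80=29/80=0.36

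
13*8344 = 108472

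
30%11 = 8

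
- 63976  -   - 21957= - 42019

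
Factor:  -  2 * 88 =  - 176 = - 2^4*11^1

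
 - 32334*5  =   - 161670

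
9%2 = 1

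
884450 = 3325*266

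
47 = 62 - 15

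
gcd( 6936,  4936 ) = 8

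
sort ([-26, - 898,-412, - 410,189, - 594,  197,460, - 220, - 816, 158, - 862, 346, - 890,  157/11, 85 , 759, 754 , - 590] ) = [- 898, - 890, - 862, - 816, - 594,  -  590, - 412,-410, - 220, - 26, 157/11,85, 158, 189,197, 346, 460, 754,759] 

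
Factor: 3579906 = 2^1*3^1*11^2*4931^1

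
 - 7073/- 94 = 75 + 23/94  =  75.24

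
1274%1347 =1274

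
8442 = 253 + 8189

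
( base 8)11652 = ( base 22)a8i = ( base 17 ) 1072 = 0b1001110101010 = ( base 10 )5034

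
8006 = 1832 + 6174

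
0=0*5163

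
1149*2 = 2298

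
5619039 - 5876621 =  - 257582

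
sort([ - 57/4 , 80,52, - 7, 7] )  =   [-57/4, - 7 , 7, 52, 80] 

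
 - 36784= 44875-81659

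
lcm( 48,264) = 528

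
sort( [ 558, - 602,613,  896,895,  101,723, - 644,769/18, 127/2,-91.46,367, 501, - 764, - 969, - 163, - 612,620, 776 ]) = [-969, - 764, - 644, - 612, - 602, - 163, - 91.46,769/18, 127/2,101 , 367,501, 558,613,620,723,776,895,896 ]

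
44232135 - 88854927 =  - 44622792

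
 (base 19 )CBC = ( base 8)10711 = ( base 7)16163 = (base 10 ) 4553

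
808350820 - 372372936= 435977884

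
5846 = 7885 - 2039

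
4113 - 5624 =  - 1511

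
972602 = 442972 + 529630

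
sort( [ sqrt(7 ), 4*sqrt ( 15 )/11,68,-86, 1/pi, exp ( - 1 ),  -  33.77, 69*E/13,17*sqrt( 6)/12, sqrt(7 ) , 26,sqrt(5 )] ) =[  -  86, -33.77,1/pi, exp( -1 ), 4*sqrt(15 ) /11, sqrt(5 ), sqrt (7 ), sqrt (7), 17*sqrt ( 6)/12, 69*E/13, 26,68]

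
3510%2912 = 598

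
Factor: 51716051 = 127^1 * 313^1*1301^1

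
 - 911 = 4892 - 5803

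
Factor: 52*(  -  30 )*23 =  - 2^3*3^1*5^1*13^1*23^1  =  - 35880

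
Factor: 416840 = 2^3*5^1*17^1*613^1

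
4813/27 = 4813/27 = 178.26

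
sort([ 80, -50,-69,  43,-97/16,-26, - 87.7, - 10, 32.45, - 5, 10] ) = [ - 87.7, - 69, - 50, - 26,-10, - 97/16,-5, 10, 32.45, 43 , 80] 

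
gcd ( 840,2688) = 168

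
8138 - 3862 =4276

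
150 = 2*75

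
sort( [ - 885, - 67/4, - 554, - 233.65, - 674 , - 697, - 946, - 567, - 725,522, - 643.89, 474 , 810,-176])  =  [-946, - 885, - 725  , - 697,-674 ,-643.89, - 567, - 554, - 233.65,- 176, - 67/4,474,522, 810 ] 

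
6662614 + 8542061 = 15204675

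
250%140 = 110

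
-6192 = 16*( - 387) 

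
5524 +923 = 6447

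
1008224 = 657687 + 350537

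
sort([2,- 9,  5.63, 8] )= [ - 9  ,  2,  5.63,8]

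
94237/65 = 1449+ 4/5= 1449.80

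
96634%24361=23551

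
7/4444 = 7/4444= 0.00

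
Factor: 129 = 3^1*43^1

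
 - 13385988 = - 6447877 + -6938111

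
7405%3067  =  1271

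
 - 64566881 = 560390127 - 624957008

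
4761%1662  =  1437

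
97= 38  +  59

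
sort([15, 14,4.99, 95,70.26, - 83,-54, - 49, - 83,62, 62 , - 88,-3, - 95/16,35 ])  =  [ - 88, - 83, - 83, -54, -49, - 95/16, - 3 , 4.99,14, 15,35, 62,62, 70.26,  95 ]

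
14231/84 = 169+5/12 = 169.42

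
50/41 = 1 + 9/41 = 1.22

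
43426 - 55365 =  - 11939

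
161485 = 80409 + 81076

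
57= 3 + 54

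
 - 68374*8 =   -  546992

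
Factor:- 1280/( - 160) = 8  =  2^3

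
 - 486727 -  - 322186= - 164541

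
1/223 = 1/223 = 0.00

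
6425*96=616800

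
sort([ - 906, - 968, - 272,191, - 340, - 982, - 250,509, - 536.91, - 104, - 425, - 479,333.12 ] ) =[  -  982, - 968, - 906, - 536.91, - 479  , - 425,  -  340,-272 , - 250, - 104, 191 , 333.12,509 ]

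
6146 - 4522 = 1624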